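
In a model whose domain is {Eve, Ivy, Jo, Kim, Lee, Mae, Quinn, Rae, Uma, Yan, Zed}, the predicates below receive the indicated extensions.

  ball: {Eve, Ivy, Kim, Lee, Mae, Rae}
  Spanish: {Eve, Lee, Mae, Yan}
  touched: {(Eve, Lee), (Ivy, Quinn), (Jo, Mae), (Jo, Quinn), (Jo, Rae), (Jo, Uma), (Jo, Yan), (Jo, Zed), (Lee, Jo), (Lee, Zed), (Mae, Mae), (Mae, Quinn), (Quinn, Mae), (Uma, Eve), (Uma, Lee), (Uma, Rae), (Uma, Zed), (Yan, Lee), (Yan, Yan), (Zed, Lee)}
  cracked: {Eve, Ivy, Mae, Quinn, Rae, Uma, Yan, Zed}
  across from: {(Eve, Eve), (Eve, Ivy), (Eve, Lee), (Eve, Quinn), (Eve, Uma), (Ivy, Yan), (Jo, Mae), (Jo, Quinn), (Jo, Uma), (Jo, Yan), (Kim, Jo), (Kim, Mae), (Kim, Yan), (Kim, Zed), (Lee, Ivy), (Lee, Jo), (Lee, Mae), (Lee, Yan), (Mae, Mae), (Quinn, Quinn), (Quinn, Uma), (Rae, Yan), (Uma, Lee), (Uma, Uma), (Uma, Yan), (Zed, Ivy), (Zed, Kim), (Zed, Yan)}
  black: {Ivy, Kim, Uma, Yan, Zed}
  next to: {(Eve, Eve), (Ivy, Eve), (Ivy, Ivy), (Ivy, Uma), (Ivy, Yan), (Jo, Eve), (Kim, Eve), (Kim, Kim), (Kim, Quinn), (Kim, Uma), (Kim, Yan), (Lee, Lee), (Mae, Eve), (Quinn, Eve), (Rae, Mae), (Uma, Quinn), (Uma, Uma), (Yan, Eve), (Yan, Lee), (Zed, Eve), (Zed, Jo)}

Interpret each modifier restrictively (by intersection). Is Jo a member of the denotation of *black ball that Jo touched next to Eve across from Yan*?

no

⟦that Jo touched⟧ = {x : ⟨Jo, x⟩ ∈ ⟦touched⟧} = {Mae, Quinn, Rae, Uma, Yan, Zed}
⟦next to Eve⟧ = {x : ⟨x, Eve⟩ ∈ ⟦next to⟧} = {Eve, Ivy, Jo, Kim, Mae, Quinn, Yan, Zed}
⟦across from Yan⟧ = {x : ⟨x, Yan⟩ ∈ ⟦across from⟧} = {Ivy, Jo, Kim, Lee, Rae, Uma, Zed}
⟦ball⟧ = {Eve, Ivy, Kim, Lee, Mae, Rae}
… ∩ ⟦that Jo touched⟧ = {Eve, Ivy, Kim, Lee, Mae, Rae} ∩ {Mae, Quinn, Rae, Uma, Yan, Zed} = {Mae, Rae}
… ∩ ⟦next to Eve⟧ = {Mae, Rae} ∩ {Eve, Ivy, Jo, Kim, Mae, Quinn, Yan, Zed} = {Mae}
… ∩ ⟦across from Yan⟧ = {Mae} ∩ {Ivy, Jo, Kim, Lee, Rae, Uma, Zed} = ∅
… ∩ ⟦black⟧ = ∅ ∩ {Ivy, Kim, Uma, Yan, Zed} = ∅
⟦black ball that Jo touched next to Eve across from Yan⟧ = ∅; Jo ∉ this set.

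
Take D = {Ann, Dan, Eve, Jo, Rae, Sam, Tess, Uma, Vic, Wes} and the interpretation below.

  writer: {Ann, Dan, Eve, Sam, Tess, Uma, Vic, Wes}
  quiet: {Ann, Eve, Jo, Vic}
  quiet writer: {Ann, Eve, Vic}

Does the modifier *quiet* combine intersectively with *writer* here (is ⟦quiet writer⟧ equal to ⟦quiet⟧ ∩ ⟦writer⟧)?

yes

⟦quiet⟧ ∩ ⟦writer⟧ = {Ann, Eve, Jo, Vic} ∩ {Ann, Dan, Eve, Sam, Tess, Uma, Vic, Wes} = {Ann, Eve, Vic}
Observed ⟦quiet writer⟧ = {Ann, Eve, Vic}.
These coincide, so the modifier is intersective here.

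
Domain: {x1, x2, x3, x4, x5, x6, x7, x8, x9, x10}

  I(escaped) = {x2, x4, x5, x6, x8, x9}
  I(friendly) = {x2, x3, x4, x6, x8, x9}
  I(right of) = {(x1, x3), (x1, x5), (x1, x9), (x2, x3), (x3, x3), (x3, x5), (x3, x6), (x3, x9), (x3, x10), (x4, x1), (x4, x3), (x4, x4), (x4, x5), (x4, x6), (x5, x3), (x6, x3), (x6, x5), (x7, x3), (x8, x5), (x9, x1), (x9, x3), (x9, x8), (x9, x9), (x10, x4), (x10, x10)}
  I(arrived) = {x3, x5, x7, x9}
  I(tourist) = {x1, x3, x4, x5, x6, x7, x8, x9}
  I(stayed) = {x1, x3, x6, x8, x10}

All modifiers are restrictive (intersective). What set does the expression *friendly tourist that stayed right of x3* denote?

{x3, x6}

⟦that stayed⟧ = ⟦stayed⟧ = {x1, x3, x6, x8, x10}
⟦right of x3⟧ = {x : ⟨x, x3⟩ ∈ ⟦right of⟧} = {x1, x2, x3, x4, x5, x6, x7, x9}
⟦tourist⟧ = {x1, x3, x4, x5, x6, x7, x8, x9}
… ∩ ⟦that stayed⟧ = {x1, x3, x4, x5, x6, x7, x8, x9} ∩ {x1, x3, x6, x8, x10} = {x1, x3, x6, x8}
… ∩ ⟦right of x3⟧ = {x1, x3, x6, x8} ∩ {x1, x2, x3, x4, x5, x6, x7, x9} = {x1, x3, x6}
… ∩ ⟦friendly⟧ = {x1, x3, x6} ∩ {x2, x3, x4, x6, x8, x9} = {x3, x6}
So ⟦friendly tourist that stayed right of x3⟧ = {x3, x6}.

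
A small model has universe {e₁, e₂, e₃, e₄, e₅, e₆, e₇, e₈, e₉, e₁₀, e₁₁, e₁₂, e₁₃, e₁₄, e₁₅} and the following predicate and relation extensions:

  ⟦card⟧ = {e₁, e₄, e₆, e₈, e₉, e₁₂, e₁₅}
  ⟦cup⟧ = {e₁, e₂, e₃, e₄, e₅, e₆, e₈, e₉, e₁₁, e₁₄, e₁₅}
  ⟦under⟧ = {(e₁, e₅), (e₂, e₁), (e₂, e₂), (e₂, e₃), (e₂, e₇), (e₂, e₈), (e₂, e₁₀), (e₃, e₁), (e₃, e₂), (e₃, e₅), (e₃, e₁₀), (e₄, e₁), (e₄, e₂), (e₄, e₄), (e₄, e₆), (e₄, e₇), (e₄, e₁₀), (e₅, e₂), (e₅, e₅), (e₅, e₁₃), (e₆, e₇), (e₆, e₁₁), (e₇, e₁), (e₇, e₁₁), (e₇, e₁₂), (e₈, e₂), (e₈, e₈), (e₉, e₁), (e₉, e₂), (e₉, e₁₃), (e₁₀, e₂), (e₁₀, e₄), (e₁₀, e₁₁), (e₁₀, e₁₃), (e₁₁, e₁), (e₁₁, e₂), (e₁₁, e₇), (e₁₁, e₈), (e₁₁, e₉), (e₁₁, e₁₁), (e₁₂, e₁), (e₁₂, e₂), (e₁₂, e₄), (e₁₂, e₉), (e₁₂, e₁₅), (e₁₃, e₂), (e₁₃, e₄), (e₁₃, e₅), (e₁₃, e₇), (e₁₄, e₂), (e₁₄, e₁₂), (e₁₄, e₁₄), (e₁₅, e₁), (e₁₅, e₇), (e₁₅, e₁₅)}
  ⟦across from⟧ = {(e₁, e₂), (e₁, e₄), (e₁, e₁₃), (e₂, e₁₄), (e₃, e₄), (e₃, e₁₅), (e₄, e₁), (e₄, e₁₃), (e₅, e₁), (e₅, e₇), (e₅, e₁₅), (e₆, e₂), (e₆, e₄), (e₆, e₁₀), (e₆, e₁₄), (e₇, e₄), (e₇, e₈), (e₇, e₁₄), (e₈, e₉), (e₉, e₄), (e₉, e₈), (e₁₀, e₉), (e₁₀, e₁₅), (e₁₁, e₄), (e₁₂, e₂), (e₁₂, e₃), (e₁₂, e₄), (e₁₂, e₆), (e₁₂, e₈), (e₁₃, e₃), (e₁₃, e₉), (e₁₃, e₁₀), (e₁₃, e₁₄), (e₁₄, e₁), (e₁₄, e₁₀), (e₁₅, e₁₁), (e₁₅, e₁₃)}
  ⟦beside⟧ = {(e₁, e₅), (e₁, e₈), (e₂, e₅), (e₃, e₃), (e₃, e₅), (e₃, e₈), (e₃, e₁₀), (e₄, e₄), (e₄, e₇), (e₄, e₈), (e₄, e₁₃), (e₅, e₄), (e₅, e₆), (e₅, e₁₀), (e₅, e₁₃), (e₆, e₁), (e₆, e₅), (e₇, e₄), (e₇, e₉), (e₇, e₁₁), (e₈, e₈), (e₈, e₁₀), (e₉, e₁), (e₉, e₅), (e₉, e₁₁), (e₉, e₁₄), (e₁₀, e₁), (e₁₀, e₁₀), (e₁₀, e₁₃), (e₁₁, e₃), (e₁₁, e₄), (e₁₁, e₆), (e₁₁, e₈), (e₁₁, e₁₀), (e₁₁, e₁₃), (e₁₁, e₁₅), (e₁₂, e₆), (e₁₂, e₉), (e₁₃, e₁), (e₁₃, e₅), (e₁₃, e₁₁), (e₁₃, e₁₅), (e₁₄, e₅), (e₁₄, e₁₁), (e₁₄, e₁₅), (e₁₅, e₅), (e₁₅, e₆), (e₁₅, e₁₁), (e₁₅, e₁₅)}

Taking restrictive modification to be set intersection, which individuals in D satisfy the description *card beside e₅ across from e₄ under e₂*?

⟦beside e₅⟧ = {x : ⟨x, e₅⟩ ∈ ⟦beside⟧} = {e₁, e₂, e₃, e₆, e₉, e₁₃, e₁₄, e₁₅}
⟦across from e₄⟧ = {x : ⟨x, e₄⟩ ∈ ⟦across from⟧} = {e₁, e₃, e₆, e₇, e₉, e₁₁, e₁₂}
⟦under e₂⟧ = {x : ⟨x, e₂⟩ ∈ ⟦under⟧} = {e₂, e₃, e₄, e₅, e₈, e₉, e₁₀, e₁₁, e₁₂, e₁₃, e₁₄}
⟦card⟧ = {e₁, e₄, e₆, e₈, e₉, e₁₂, e₁₅}
… ∩ ⟦beside e₅⟧ = {e₁, e₄, e₆, e₈, e₉, e₁₂, e₁₅} ∩ {e₁, e₂, e₃, e₆, e₉, e₁₃, e₁₄, e₁₅} = {e₁, e₆, e₉, e₁₅}
… ∩ ⟦across from e₄⟧ = {e₁, e₆, e₉, e₁₅} ∩ {e₁, e₃, e₆, e₇, e₉, e₁₁, e₁₂} = {e₁, e₆, e₉}
… ∩ ⟦under e₂⟧ = {e₁, e₆, e₉} ∩ {e₂, e₃, e₄, e₅, e₈, e₉, e₁₀, e₁₁, e₁₂, e₁₃, e₁₄} = {e₉}
So ⟦card beside e₅ across from e₄ under e₂⟧ = {e₉}.

{e₉}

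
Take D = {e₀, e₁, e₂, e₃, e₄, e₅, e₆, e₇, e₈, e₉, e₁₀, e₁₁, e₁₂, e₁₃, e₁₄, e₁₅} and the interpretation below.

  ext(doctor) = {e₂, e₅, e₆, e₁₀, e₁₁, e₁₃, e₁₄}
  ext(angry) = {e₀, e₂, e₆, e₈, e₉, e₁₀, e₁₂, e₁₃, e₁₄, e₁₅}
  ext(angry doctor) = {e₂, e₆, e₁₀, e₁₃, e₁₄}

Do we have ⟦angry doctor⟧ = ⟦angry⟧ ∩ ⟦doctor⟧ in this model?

yes

⟦angry⟧ ∩ ⟦doctor⟧ = {e₀, e₂, e₆, e₈, e₉, e₁₀, e₁₂, e₁₃, e₁₄, e₁₅} ∩ {e₂, e₅, e₆, e₁₀, e₁₁, e₁₃, e₁₄} = {e₂, e₆, e₁₀, e₁₃, e₁₄}
Observed ⟦angry doctor⟧ = {e₂, e₆, e₁₀, e₁₃, e₁₄}.
These coincide, so the modifier is intersective here.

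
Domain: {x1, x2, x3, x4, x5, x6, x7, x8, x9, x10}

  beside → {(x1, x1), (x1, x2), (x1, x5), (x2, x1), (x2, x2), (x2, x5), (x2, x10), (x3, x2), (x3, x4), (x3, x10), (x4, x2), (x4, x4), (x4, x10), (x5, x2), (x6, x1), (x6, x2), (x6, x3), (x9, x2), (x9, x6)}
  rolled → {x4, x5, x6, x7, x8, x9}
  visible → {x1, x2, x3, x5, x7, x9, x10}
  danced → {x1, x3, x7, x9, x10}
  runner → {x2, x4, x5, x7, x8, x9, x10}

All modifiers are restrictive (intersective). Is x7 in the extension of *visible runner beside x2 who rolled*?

⟦beside x2⟧ = {x : ⟨x, x2⟩ ∈ ⟦beside⟧} = {x1, x2, x3, x4, x5, x6, x9}
⟦who rolled⟧ = ⟦rolled⟧ = {x4, x5, x6, x7, x8, x9}
⟦runner⟧ = {x2, x4, x5, x7, x8, x9, x10}
… ∩ ⟦beside x2⟧ = {x2, x4, x5, x7, x8, x9, x10} ∩ {x1, x2, x3, x4, x5, x6, x9} = {x2, x4, x5, x9}
… ∩ ⟦who rolled⟧ = {x2, x4, x5, x9} ∩ {x4, x5, x6, x7, x8, x9} = {x4, x5, x9}
… ∩ ⟦visible⟧ = {x4, x5, x9} ∩ {x1, x2, x3, x5, x7, x9, x10} = {x5, x9}
⟦visible runner beside x2 who rolled⟧ = {x5, x9}; x7 ∉ this set.

no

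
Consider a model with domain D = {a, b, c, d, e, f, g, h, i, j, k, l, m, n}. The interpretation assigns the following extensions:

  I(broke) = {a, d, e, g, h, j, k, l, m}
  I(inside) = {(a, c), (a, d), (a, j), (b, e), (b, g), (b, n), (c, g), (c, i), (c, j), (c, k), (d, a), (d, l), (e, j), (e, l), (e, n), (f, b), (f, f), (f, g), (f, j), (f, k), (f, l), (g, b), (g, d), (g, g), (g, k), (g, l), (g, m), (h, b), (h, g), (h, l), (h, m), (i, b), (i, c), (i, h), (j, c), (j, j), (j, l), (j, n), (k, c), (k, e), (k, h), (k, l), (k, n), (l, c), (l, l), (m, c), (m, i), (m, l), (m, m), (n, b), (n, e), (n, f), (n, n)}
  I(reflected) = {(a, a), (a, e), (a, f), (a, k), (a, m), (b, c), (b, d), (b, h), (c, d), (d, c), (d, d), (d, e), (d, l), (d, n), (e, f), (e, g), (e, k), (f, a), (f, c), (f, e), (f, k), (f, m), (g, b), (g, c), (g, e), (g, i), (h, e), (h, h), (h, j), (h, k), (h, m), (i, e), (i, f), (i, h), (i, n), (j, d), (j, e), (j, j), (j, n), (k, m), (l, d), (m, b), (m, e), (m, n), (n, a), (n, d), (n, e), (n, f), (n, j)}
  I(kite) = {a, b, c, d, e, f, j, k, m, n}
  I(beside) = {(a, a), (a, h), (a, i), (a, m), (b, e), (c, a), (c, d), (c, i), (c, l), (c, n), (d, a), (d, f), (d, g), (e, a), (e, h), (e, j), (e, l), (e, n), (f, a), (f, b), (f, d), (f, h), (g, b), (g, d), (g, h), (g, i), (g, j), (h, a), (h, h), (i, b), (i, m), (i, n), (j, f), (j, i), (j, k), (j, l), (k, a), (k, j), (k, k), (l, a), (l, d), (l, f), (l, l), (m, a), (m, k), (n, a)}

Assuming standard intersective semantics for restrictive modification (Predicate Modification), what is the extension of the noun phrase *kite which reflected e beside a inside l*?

⟦which reflected e⟧ = {x : ⟨x, e⟩ ∈ ⟦reflected⟧} = {a, d, f, g, h, i, j, m, n}
⟦beside a⟧ = {x : ⟨x, a⟩ ∈ ⟦beside⟧} = {a, c, d, e, f, h, k, l, m, n}
⟦inside l⟧ = {x : ⟨x, l⟩ ∈ ⟦inside⟧} = {d, e, f, g, h, j, k, l, m}
⟦kite⟧ = {a, b, c, d, e, f, j, k, m, n}
… ∩ ⟦which reflected e⟧ = {a, b, c, d, e, f, j, k, m, n} ∩ {a, d, f, g, h, i, j, m, n} = {a, d, f, j, m, n}
… ∩ ⟦beside a⟧ = {a, d, f, j, m, n} ∩ {a, c, d, e, f, h, k, l, m, n} = {a, d, f, m, n}
… ∩ ⟦inside l⟧ = {a, d, f, m, n} ∩ {d, e, f, g, h, j, k, l, m} = {d, f, m}
So ⟦kite which reflected e beside a inside l⟧ = {d, f, m}.

{d, f, m}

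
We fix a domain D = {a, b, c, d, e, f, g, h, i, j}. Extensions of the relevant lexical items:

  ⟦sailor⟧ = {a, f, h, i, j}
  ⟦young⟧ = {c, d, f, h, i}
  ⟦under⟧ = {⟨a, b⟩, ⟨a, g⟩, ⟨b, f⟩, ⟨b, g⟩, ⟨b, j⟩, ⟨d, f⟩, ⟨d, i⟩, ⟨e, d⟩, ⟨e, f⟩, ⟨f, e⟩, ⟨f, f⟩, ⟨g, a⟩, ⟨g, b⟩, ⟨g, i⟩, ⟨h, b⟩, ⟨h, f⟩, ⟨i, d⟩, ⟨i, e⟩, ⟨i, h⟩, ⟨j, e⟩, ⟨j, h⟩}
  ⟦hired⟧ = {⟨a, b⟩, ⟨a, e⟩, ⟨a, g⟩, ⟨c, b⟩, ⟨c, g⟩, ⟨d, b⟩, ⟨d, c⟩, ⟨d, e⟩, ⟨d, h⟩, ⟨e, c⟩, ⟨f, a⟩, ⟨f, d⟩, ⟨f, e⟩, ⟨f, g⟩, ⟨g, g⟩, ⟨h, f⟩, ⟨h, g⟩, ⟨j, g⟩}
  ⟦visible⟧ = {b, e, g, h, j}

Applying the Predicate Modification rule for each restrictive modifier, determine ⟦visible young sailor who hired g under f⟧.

⟦who hired g⟧ = {x : ⟨x, g⟩ ∈ ⟦hired⟧} = {a, c, f, g, h, j}
⟦under f⟧ = {x : ⟨x, f⟩ ∈ ⟦under⟧} = {b, d, e, f, h}
⟦sailor⟧ = {a, f, h, i, j}
… ∩ ⟦who hired g⟧ = {a, f, h, i, j} ∩ {a, c, f, g, h, j} = {a, f, h, j}
… ∩ ⟦under f⟧ = {a, f, h, j} ∩ {b, d, e, f, h} = {f, h}
… ∩ ⟦visible⟧ = {f, h} ∩ {b, e, g, h, j} = {h}
… ∩ ⟦young⟧ = {h} ∩ {c, d, f, h, i} = {h}
So ⟦visible young sailor who hired g under f⟧ = {h}.

{h}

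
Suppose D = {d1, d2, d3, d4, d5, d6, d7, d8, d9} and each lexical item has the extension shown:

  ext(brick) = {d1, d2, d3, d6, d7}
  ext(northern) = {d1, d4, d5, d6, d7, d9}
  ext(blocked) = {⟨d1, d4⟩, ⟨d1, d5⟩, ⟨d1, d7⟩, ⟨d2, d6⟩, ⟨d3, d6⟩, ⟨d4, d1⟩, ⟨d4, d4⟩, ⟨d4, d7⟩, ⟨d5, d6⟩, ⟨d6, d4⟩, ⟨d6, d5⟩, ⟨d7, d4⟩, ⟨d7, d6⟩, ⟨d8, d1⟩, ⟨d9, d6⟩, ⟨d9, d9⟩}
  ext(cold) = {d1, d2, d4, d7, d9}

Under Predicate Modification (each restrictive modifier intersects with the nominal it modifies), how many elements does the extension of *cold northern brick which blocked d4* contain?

2

⟦which blocked d4⟧ = {x : ⟨x, d4⟩ ∈ ⟦blocked⟧} = {d1, d4, d6, d7}
⟦brick⟧ = {d1, d2, d3, d6, d7}
… ∩ ⟦which blocked d4⟧ = {d1, d2, d3, d6, d7} ∩ {d1, d4, d6, d7} = {d1, d6, d7}
… ∩ ⟦cold⟧ = {d1, d6, d7} ∩ {d1, d2, d4, d7, d9} = {d1, d7}
… ∩ ⟦northern⟧ = {d1, d7} ∩ {d1, d4, d5, d6, d7, d9} = {d1, d7}
⟦cold northern brick which blocked d4⟧ = {d1, d7}, so the cardinality is 2.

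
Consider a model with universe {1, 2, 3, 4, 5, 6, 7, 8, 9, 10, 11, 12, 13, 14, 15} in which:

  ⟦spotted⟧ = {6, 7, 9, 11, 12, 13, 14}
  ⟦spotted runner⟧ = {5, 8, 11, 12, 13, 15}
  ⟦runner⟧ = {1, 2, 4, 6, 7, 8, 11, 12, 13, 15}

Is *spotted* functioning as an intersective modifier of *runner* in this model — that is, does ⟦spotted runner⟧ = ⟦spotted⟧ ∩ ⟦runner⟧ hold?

⟦spotted⟧ ∩ ⟦runner⟧ = {6, 7, 9, 11, 12, 13, 14} ∩ {1, 2, 4, 6, 7, 8, 11, 12, 13, 15} = {6, 7, 11, 12, 13}
Observed ⟦spotted runner⟧ = {5, 8, 11, 12, 13, 15}.
These differ, so the modifier is not intersective in this model.

no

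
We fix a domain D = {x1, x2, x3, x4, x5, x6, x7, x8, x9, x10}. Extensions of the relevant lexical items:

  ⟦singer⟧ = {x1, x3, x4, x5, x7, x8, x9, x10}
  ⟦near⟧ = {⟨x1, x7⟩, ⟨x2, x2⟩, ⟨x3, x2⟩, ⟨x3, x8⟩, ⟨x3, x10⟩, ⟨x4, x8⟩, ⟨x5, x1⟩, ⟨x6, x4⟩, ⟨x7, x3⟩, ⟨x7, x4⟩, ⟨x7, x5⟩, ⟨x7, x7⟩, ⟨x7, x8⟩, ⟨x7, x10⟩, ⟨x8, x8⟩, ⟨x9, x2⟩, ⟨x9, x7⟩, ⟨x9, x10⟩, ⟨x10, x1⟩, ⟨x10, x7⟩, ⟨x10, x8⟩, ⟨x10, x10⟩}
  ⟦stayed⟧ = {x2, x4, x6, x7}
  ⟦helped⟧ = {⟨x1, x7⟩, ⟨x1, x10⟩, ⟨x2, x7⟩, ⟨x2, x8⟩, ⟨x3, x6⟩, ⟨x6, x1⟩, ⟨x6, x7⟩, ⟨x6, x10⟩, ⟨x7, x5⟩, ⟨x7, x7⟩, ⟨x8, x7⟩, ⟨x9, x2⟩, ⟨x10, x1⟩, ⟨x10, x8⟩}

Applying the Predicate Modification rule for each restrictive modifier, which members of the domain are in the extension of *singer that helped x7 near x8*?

{x7, x8}

⟦that helped x7⟧ = {x : ⟨x, x7⟩ ∈ ⟦helped⟧} = {x1, x2, x6, x7, x8}
⟦near x8⟧ = {x : ⟨x, x8⟩ ∈ ⟦near⟧} = {x3, x4, x7, x8, x10}
⟦singer⟧ = {x1, x3, x4, x5, x7, x8, x9, x10}
… ∩ ⟦that helped x7⟧ = {x1, x3, x4, x5, x7, x8, x9, x10} ∩ {x1, x2, x6, x7, x8} = {x1, x7, x8}
… ∩ ⟦near x8⟧ = {x1, x7, x8} ∩ {x3, x4, x7, x8, x10} = {x7, x8}
So ⟦singer that helped x7 near x8⟧ = {x7, x8}.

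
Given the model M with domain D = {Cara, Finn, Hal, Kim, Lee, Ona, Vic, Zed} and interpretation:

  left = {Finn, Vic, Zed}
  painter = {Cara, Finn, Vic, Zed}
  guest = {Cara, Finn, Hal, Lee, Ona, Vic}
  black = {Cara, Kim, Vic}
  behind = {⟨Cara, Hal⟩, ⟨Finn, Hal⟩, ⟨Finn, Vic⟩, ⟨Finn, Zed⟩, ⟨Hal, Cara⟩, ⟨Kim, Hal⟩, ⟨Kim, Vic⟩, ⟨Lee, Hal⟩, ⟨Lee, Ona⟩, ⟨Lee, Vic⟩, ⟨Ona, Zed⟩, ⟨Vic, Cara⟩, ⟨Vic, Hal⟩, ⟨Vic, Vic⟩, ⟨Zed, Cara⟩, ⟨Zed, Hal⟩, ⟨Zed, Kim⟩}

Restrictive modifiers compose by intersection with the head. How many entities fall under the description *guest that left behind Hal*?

⟦that left⟧ = ⟦left⟧ = {Finn, Vic, Zed}
⟦behind Hal⟧ = {x : ⟨x, Hal⟩ ∈ ⟦behind⟧} = {Cara, Finn, Kim, Lee, Vic, Zed}
⟦guest⟧ = {Cara, Finn, Hal, Lee, Ona, Vic}
… ∩ ⟦that left⟧ = {Cara, Finn, Hal, Lee, Ona, Vic} ∩ {Finn, Vic, Zed} = {Finn, Vic}
… ∩ ⟦behind Hal⟧ = {Finn, Vic} ∩ {Cara, Finn, Kim, Lee, Vic, Zed} = {Finn, Vic}
⟦guest that left behind Hal⟧ = {Finn, Vic}, so the cardinality is 2.

2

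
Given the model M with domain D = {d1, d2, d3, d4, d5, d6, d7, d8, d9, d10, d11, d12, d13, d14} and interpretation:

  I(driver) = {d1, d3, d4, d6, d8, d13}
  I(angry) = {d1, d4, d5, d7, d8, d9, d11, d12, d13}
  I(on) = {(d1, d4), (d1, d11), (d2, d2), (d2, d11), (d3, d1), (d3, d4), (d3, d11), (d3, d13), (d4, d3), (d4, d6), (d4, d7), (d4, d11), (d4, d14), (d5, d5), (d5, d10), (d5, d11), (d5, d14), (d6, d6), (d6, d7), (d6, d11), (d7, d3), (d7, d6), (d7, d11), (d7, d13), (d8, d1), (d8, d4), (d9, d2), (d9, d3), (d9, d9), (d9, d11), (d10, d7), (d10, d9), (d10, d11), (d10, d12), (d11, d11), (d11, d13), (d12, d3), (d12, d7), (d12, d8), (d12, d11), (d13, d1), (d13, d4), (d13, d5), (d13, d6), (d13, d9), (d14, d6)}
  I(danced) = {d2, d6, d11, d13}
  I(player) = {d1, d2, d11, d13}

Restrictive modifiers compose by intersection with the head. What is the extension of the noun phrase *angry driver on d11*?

{d1, d4}

⟦on d11⟧ = {x : ⟨x, d11⟩ ∈ ⟦on⟧} = {d1, d2, d3, d4, d5, d6, d7, d9, d10, d11, d12}
⟦driver⟧ = {d1, d3, d4, d6, d8, d13}
… ∩ ⟦on d11⟧ = {d1, d3, d4, d6, d8, d13} ∩ {d1, d2, d3, d4, d5, d6, d7, d9, d10, d11, d12} = {d1, d3, d4, d6}
… ∩ ⟦angry⟧ = {d1, d3, d4, d6} ∩ {d1, d4, d5, d7, d8, d9, d11, d12, d13} = {d1, d4}
So ⟦angry driver on d11⟧ = {d1, d4}.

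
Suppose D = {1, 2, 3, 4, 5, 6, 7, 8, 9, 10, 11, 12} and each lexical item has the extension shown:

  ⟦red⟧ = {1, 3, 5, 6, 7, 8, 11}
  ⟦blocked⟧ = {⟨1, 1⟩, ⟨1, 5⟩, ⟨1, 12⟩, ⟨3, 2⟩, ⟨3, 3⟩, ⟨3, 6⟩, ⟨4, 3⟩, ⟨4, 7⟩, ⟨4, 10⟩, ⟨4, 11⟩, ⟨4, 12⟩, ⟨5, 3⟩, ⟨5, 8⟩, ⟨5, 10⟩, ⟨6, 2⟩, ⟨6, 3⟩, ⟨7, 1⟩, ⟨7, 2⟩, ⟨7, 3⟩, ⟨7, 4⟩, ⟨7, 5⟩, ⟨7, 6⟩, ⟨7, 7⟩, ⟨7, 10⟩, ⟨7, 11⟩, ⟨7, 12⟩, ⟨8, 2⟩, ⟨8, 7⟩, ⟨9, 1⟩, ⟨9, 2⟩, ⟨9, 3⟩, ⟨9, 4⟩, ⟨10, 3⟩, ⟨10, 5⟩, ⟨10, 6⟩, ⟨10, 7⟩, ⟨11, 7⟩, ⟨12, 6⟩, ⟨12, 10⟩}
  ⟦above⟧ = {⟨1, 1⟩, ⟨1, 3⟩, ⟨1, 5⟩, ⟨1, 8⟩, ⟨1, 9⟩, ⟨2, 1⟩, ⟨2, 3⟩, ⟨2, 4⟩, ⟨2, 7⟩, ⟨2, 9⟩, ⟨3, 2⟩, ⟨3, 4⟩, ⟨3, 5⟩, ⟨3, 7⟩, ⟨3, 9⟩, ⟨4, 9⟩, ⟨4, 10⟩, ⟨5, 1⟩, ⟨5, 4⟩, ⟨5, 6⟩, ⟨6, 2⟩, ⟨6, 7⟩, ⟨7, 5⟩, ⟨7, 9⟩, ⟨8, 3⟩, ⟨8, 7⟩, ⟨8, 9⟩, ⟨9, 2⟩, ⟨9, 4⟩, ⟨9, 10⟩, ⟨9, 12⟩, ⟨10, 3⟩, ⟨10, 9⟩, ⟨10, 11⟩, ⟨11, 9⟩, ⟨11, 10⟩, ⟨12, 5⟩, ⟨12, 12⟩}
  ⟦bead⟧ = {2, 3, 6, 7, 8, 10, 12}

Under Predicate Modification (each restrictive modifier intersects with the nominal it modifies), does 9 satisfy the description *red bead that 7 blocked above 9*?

no

⟦that 7 blocked⟧ = {x : ⟨7, x⟩ ∈ ⟦blocked⟧} = {1, 2, 3, 4, 5, 6, 7, 10, 11, 12}
⟦above 9⟧ = {x : ⟨x, 9⟩ ∈ ⟦above⟧} = {1, 2, 3, 4, 7, 8, 10, 11}
⟦bead⟧ = {2, 3, 6, 7, 8, 10, 12}
… ∩ ⟦that 7 blocked⟧ = {2, 3, 6, 7, 8, 10, 12} ∩ {1, 2, 3, 4, 5, 6, 7, 10, 11, 12} = {2, 3, 6, 7, 10, 12}
… ∩ ⟦above 9⟧ = {2, 3, 6, 7, 10, 12} ∩ {1, 2, 3, 4, 7, 8, 10, 11} = {2, 3, 7, 10}
… ∩ ⟦red⟧ = {2, 3, 7, 10} ∩ {1, 3, 5, 6, 7, 8, 11} = {3, 7}
⟦red bead that 7 blocked above 9⟧ = {3, 7}; 9 ∉ this set.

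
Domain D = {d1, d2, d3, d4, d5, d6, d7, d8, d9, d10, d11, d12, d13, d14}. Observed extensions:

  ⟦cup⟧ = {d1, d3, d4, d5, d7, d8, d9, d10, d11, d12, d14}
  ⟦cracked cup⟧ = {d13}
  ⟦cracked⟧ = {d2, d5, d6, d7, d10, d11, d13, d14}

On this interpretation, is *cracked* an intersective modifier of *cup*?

⟦cracked⟧ ∩ ⟦cup⟧ = {d2, d5, d6, d7, d10, d11, d13, d14} ∩ {d1, d3, d4, d5, d7, d8, d9, d10, d11, d12, d14} = {d5, d7, d10, d11, d14}
Observed ⟦cracked cup⟧ = {d13}.
These differ, so the modifier is not intersective in this model.

no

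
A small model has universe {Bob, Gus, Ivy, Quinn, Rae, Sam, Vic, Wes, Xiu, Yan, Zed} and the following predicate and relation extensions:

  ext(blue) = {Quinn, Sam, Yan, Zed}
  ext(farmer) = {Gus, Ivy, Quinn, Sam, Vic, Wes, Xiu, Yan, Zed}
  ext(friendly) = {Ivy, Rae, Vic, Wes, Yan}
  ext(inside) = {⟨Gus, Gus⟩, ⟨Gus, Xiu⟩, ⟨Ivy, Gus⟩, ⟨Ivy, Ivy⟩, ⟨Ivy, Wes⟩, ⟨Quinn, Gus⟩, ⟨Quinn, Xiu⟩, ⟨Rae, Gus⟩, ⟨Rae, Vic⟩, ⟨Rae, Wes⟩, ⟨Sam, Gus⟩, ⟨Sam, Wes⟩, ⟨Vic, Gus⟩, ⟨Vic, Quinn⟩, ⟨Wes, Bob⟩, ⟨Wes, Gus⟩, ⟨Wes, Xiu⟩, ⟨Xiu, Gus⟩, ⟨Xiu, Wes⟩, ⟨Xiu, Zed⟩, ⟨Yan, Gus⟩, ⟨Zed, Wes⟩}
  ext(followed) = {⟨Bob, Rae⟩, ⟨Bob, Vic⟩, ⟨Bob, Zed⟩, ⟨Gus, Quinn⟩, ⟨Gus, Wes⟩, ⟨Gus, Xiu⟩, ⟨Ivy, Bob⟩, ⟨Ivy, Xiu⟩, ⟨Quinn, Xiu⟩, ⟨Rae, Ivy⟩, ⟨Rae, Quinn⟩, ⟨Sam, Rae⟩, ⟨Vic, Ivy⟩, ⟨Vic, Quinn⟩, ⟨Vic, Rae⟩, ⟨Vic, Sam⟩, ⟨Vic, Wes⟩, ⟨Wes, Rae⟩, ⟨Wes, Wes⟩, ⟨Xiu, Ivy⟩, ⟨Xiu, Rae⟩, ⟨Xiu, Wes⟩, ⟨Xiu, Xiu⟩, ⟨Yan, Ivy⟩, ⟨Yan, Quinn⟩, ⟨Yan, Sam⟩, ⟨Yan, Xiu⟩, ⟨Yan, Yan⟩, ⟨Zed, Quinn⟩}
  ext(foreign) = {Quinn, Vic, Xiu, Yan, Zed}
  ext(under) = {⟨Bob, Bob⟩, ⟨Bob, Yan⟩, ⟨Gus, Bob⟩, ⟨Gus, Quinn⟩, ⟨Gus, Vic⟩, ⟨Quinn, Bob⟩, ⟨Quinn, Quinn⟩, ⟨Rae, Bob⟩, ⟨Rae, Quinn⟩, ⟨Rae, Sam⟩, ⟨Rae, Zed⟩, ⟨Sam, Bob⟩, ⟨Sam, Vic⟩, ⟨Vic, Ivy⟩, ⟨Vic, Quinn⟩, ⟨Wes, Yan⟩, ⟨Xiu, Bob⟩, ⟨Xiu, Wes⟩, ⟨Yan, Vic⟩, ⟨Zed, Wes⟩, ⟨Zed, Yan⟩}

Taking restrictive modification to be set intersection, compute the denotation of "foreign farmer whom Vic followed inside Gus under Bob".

⟦whom Vic followed⟧ = {x : ⟨Vic, x⟩ ∈ ⟦followed⟧} = {Ivy, Quinn, Rae, Sam, Wes}
⟦inside Gus⟧ = {x : ⟨x, Gus⟩ ∈ ⟦inside⟧} = {Gus, Ivy, Quinn, Rae, Sam, Vic, Wes, Xiu, Yan}
⟦under Bob⟧ = {x : ⟨x, Bob⟩ ∈ ⟦under⟧} = {Bob, Gus, Quinn, Rae, Sam, Xiu}
⟦farmer⟧ = {Gus, Ivy, Quinn, Sam, Vic, Wes, Xiu, Yan, Zed}
… ∩ ⟦whom Vic followed⟧ = {Gus, Ivy, Quinn, Sam, Vic, Wes, Xiu, Yan, Zed} ∩ {Ivy, Quinn, Rae, Sam, Wes} = {Ivy, Quinn, Sam, Wes}
… ∩ ⟦inside Gus⟧ = {Ivy, Quinn, Sam, Wes} ∩ {Gus, Ivy, Quinn, Rae, Sam, Vic, Wes, Xiu, Yan} = {Ivy, Quinn, Sam, Wes}
… ∩ ⟦under Bob⟧ = {Ivy, Quinn, Sam, Wes} ∩ {Bob, Gus, Quinn, Rae, Sam, Xiu} = {Quinn, Sam}
… ∩ ⟦foreign⟧ = {Quinn, Sam} ∩ {Quinn, Vic, Xiu, Yan, Zed} = {Quinn}
So ⟦foreign farmer whom Vic followed inside Gus under Bob⟧ = {Quinn}.

{Quinn}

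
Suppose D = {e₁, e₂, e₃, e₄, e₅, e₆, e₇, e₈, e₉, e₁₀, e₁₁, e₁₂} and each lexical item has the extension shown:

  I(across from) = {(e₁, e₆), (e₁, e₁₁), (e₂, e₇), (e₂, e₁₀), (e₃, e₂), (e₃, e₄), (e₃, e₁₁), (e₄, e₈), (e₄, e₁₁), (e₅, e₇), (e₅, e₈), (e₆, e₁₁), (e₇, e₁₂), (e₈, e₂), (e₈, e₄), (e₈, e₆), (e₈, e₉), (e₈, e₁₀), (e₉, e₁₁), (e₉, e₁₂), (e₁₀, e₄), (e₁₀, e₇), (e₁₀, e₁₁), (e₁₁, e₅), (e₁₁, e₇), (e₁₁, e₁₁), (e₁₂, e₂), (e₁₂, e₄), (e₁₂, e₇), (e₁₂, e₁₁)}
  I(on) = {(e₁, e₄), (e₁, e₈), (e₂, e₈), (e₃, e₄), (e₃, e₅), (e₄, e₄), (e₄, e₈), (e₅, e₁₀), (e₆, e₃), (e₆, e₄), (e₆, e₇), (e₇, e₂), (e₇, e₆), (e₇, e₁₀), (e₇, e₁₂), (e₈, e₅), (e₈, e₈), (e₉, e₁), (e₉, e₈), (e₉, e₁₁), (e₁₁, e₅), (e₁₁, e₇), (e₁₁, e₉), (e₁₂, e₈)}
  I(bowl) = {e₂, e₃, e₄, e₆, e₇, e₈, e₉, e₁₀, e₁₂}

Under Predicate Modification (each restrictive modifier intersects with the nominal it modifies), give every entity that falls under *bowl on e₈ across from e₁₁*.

⟦on e₈⟧ = {x : ⟨x, e₈⟩ ∈ ⟦on⟧} = {e₁, e₂, e₄, e₈, e₉, e₁₂}
⟦across from e₁₁⟧ = {x : ⟨x, e₁₁⟩ ∈ ⟦across from⟧} = {e₁, e₃, e₄, e₆, e₉, e₁₀, e₁₁, e₁₂}
⟦bowl⟧ = {e₂, e₃, e₄, e₆, e₇, e₈, e₉, e₁₀, e₁₂}
… ∩ ⟦on e₈⟧ = {e₂, e₃, e₄, e₆, e₇, e₈, e₉, e₁₀, e₁₂} ∩ {e₁, e₂, e₄, e₈, e₉, e₁₂} = {e₂, e₄, e₈, e₉, e₁₂}
… ∩ ⟦across from e₁₁⟧ = {e₂, e₄, e₈, e₉, e₁₂} ∩ {e₁, e₃, e₄, e₆, e₉, e₁₀, e₁₁, e₁₂} = {e₄, e₉, e₁₂}
So ⟦bowl on e₈ across from e₁₁⟧ = {e₄, e₉, e₁₂}.

{e₄, e₉, e₁₂}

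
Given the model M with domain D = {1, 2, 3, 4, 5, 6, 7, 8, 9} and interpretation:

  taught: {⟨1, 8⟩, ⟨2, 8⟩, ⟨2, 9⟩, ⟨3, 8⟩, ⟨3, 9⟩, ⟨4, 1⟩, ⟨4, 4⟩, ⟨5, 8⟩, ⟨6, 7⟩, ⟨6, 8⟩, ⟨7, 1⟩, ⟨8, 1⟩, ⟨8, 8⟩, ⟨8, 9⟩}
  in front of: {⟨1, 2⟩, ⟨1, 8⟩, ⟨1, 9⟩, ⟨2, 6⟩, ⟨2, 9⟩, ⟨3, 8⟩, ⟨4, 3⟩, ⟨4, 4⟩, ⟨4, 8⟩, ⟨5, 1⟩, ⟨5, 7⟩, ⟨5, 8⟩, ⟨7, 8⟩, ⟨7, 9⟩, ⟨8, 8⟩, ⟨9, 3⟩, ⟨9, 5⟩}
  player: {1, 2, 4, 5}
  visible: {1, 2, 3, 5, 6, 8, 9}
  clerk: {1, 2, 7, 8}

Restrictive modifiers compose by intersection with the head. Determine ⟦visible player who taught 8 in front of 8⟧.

⟦who taught 8⟧ = {x : ⟨x, 8⟩ ∈ ⟦taught⟧} = {1, 2, 3, 5, 6, 8}
⟦in front of 8⟧ = {x : ⟨x, 8⟩ ∈ ⟦in front of⟧} = {1, 3, 4, 5, 7, 8}
⟦player⟧ = {1, 2, 4, 5}
… ∩ ⟦who taught 8⟧ = {1, 2, 4, 5} ∩ {1, 2, 3, 5, 6, 8} = {1, 2, 5}
… ∩ ⟦in front of 8⟧ = {1, 2, 5} ∩ {1, 3, 4, 5, 7, 8} = {1, 5}
… ∩ ⟦visible⟧ = {1, 5} ∩ {1, 2, 3, 5, 6, 8, 9} = {1, 5}
So ⟦visible player who taught 8 in front of 8⟧ = {1, 5}.

{1, 5}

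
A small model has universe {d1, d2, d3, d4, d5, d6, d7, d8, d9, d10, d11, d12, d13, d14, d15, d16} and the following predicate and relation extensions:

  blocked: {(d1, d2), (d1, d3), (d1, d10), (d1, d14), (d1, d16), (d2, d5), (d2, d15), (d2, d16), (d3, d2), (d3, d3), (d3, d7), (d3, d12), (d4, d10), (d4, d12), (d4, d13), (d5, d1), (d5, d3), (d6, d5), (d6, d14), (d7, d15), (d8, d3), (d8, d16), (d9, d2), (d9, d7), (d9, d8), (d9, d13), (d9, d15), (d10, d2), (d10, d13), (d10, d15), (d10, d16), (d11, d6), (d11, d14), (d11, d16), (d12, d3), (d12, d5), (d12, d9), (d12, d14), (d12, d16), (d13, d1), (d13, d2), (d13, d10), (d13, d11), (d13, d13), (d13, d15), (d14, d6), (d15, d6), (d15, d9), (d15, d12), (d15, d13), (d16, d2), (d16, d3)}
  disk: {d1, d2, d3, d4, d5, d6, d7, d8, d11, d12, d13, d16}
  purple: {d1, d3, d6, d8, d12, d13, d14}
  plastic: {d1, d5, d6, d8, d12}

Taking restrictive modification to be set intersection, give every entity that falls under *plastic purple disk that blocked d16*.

⟦that blocked d16⟧ = {x : ⟨x, d16⟩ ∈ ⟦blocked⟧} = {d1, d2, d8, d10, d11, d12}
⟦disk⟧ = {d1, d2, d3, d4, d5, d6, d7, d8, d11, d12, d13, d16}
… ∩ ⟦that blocked d16⟧ = {d1, d2, d3, d4, d5, d6, d7, d8, d11, d12, d13, d16} ∩ {d1, d2, d8, d10, d11, d12} = {d1, d2, d8, d11, d12}
… ∩ ⟦plastic⟧ = {d1, d2, d8, d11, d12} ∩ {d1, d5, d6, d8, d12} = {d1, d8, d12}
… ∩ ⟦purple⟧ = {d1, d8, d12} ∩ {d1, d3, d6, d8, d12, d13, d14} = {d1, d8, d12}
So ⟦plastic purple disk that blocked d16⟧ = {d1, d8, d12}.

{d1, d8, d12}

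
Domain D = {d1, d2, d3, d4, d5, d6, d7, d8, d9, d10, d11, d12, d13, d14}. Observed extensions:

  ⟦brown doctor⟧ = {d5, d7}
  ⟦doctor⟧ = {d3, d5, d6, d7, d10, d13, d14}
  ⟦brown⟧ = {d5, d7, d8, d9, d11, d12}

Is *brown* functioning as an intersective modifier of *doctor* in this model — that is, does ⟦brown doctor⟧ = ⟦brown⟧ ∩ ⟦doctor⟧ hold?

yes

⟦brown⟧ ∩ ⟦doctor⟧ = {d5, d7, d8, d9, d11, d12} ∩ {d3, d5, d6, d7, d10, d13, d14} = {d5, d7}
Observed ⟦brown doctor⟧ = {d5, d7}.
These coincide, so the modifier is intersective here.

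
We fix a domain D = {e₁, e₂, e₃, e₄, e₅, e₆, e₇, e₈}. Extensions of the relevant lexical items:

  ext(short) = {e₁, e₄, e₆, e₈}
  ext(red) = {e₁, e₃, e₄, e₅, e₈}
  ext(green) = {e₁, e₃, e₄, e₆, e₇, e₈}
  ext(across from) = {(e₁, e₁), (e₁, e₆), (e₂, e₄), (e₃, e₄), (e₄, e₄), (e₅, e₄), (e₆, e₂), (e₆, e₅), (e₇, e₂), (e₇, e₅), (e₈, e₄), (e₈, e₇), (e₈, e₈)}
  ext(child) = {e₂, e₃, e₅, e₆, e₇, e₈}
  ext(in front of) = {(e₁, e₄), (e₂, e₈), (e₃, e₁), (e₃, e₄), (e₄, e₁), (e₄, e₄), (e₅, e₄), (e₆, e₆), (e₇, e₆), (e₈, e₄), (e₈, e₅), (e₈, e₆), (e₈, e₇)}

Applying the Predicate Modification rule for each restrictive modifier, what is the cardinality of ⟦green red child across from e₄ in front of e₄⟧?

2

⟦across from e₄⟧ = {x : ⟨x, e₄⟩ ∈ ⟦across from⟧} = {e₂, e₃, e₄, e₅, e₈}
⟦in front of e₄⟧ = {x : ⟨x, e₄⟩ ∈ ⟦in front of⟧} = {e₁, e₃, e₄, e₅, e₈}
⟦child⟧ = {e₂, e₃, e₅, e₆, e₇, e₈}
… ∩ ⟦across from e₄⟧ = {e₂, e₃, e₅, e₆, e₇, e₈} ∩ {e₂, e₃, e₄, e₅, e₈} = {e₂, e₃, e₅, e₈}
… ∩ ⟦in front of e₄⟧ = {e₂, e₃, e₅, e₈} ∩ {e₁, e₃, e₄, e₅, e₈} = {e₃, e₅, e₈}
… ∩ ⟦green⟧ = {e₃, e₅, e₈} ∩ {e₁, e₃, e₄, e₆, e₇, e₈} = {e₃, e₈}
… ∩ ⟦red⟧ = {e₃, e₈} ∩ {e₁, e₃, e₄, e₅, e₈} = {e₃, e₈}
⟦green red child across from e₄ in front of e₄⟧ = {e₃, e₈}, so the cardinality is 2.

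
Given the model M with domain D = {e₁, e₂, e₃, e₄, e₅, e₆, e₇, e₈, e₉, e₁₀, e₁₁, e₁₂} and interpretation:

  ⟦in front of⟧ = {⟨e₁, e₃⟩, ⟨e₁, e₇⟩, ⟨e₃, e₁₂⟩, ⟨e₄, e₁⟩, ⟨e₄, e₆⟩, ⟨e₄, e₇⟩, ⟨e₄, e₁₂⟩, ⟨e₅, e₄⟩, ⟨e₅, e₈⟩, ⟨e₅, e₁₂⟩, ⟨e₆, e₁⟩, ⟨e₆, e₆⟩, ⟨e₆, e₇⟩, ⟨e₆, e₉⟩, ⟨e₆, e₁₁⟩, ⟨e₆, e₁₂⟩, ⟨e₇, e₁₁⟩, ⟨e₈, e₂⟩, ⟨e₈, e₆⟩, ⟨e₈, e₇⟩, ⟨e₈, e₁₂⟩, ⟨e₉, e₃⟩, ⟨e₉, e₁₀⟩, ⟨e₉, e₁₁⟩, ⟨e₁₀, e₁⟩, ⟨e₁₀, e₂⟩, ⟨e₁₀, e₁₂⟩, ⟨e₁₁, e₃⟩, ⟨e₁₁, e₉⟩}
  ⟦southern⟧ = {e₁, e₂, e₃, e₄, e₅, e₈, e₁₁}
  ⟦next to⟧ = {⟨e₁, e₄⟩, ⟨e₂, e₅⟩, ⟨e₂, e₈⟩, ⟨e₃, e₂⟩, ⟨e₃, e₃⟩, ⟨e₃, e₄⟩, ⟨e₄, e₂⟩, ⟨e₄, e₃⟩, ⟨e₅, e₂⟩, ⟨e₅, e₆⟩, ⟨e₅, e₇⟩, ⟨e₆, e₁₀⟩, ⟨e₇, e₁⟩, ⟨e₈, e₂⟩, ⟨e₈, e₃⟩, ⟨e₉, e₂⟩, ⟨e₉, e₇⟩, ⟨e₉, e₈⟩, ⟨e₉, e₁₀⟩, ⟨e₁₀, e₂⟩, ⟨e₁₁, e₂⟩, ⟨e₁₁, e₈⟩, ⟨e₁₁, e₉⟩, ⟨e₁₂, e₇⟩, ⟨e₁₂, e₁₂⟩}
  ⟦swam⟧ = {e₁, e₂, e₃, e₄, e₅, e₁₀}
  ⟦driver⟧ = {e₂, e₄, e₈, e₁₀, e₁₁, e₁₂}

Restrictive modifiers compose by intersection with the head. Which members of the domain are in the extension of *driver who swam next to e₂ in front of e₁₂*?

⟦who swam⟧ = ⟦swam⟧ = {e₁, e₂, e₃, e₄, e₅, e₁₀}
⟦next to e₂⟧ = {x : ⟨x, e₂⟩ ∈ ⟦next to⟧} = {e₃, e₄, e₅, e₈, e₉, e₁₀, e₁₁}
⟦in front of e₁₂⟧ = {x : ⟨x, e₁₂⟩ ∈ ⟦in front of⟧} = {e₃, e₄, e₅, e₆, e₈, e₁₀}
⟦driver⟧ = {e₂, e₄, e₈, e₁₀, e₁₁, e₁₂}
… ∩ ⟦who swam⟧ = {e₂, e₄, e₈, e₁₀, e₁₁, e₁₂} ∩ {e₁, e₂, e₃, e₄, e₅, e₁₀} = {e₂, e₄, e₁₀}
… ∩ ⟦next to e₂⟧ = {e₂, e₄, e₁₀} ∩ {e₃, e₄, e₅, e₈, e₉, e₁₀, e₁₁} = {e₄, e₁₀}
… ∩ ⟦in front of e₁₂⟧ = {e₄, e₁₀} ∩ {e₃, e₄, e₅, e₆, e₈, e₁₀} = {e₄, e₁₀}
So ⟦driver who swam next to e₂ in front of e₁₂⟧ = {e₄, e₁₀}.

{e₄, e₁₀}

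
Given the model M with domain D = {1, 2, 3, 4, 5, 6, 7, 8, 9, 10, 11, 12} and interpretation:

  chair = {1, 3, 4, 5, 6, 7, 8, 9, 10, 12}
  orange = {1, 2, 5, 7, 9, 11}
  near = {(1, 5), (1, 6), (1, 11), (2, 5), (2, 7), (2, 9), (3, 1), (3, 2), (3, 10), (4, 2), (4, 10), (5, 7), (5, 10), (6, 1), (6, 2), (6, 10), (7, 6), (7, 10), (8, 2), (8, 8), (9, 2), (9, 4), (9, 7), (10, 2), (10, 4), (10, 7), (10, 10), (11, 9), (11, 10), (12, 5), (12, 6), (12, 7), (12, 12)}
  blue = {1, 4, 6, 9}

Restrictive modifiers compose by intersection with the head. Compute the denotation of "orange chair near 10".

⟦near 10⟧ = {x : ⟨x, 10⟩ ∈ ⟦near⟧} = {3, 4, 5, 6, 7, 10, 11}
⟦chair⟧ = {1, 3, 4, 5, 6, 7, 8, 9, 10, 12}
… ∩ ⟦near 10⟧ = {1, 3, 4, 5, 6, 7, 8, 9, 10, 12} ∩ {3, 4, 5, 6, 7, 10, 11} = {3, 4, 5, 6, 7, 10}
… ∩ ⟦orange⟧ = {3, 4, 5, 6, 7, 10} ∩ {1, 2, 5, 7, 9, 11} = {5, 7}
So ⟦orange chair near 10⟧ = {5, 7}.

{5, 7}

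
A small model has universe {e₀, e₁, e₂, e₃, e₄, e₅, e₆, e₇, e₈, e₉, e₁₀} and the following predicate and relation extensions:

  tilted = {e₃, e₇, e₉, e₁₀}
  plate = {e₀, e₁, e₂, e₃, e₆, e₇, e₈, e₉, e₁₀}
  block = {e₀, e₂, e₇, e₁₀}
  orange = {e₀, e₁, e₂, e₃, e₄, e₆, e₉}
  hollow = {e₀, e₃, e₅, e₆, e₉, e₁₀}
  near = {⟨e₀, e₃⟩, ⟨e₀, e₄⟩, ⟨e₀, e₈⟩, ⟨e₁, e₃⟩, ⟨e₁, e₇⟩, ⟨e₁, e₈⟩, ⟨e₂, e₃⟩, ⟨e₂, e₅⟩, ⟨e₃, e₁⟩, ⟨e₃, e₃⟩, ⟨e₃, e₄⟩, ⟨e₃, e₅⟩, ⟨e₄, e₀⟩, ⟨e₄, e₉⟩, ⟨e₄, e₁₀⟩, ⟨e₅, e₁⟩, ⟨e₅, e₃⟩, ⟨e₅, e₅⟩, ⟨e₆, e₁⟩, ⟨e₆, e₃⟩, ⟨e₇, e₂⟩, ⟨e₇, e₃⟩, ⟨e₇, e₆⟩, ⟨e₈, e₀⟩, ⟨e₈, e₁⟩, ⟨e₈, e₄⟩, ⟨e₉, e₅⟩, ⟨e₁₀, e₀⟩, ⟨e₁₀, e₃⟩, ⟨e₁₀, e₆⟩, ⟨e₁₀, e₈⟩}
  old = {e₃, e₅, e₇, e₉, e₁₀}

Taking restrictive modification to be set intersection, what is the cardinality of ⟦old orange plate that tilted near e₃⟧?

1

⟦that tilted⟧ = ⟦tilted⟧ = {e₃, e₇, e₉, e₁₀}
⟦near e₃⟧ = {x : ⟨x, e₃⟩ ∈ ⟦near⟧} = {e₀, e₁, e₂, e₃, e₅, e₆, e₇, e₁₀}
⟦plate⟧ = {e₀, e₁, e₂, e₃, e₆, e₇, e₈, e₉, e₁₀}
… ∩ ⟦that tilted⟧ = {e₀, e₁, e₂, e₃, e₆, e₇, e₈, e₉, e₁₀} ∩ {e₃, e₇, e₉, e₁₀} = {e₃, e₇, e₉, e₁₀}
… ∩ ⟦near e₃⟧ = {e₃, e₇, e₉, e₁₀} ∩ {e₀, e₁, e₂, e₃, e₅, e₆, e₇, e₁₀} = {e₃, e₇, e₁₀}
… ∩ ⟦old⟧ = {e₃, e₇, e₁₀} ∩ {e₃, e₅, e₇, e₉, e₁₀} = {e₃, e₇, e₁₀}
… ∩ ⟦orange⟧ = {e₃, e₇, e₁₀} ∩ {e₀, e₁, e₂, e₃, e₄, e₆, e₉} = {e₃}
⟦old orange plate that tilted near e₃⟧ = {e₃}, so the cardinality is 1.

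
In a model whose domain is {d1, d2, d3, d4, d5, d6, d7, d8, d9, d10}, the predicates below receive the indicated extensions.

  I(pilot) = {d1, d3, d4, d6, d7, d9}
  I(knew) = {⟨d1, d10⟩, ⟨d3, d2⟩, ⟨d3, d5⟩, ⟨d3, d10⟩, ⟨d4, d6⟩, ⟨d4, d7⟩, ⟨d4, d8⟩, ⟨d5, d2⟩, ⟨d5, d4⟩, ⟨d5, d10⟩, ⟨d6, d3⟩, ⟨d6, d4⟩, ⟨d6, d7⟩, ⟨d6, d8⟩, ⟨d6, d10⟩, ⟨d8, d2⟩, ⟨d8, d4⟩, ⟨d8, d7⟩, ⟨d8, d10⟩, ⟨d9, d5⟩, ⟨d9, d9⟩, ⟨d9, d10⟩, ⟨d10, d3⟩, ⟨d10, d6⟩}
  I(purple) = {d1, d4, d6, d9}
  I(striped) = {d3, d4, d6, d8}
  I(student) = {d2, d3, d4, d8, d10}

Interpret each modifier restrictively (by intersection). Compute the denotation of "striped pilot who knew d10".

{d3, d6}

⟦who knew d10⟧ = {x : ⟨x, d10⟩ ∈ ⟦knew⟧} = {d1, d3, d5, d6, d8, d9}
⟦pilot⟧ = {d1, d3, d4, d6, d7, d9}
… ∩ ⟦who knew d10⟧ = {d1, d3, d4, d6, d7, d9} ∩ {d1, d3, d5, d6, d8, d9} = {d1, d3, d6, d9}
… ∩ ⟦striped⟧ = {d1, d3, d6, d9} ∩ {d3, d4, d6, d8} = {d3, d6}
So ⟦striped pilot who knew d10⟧ = {d3, d6}.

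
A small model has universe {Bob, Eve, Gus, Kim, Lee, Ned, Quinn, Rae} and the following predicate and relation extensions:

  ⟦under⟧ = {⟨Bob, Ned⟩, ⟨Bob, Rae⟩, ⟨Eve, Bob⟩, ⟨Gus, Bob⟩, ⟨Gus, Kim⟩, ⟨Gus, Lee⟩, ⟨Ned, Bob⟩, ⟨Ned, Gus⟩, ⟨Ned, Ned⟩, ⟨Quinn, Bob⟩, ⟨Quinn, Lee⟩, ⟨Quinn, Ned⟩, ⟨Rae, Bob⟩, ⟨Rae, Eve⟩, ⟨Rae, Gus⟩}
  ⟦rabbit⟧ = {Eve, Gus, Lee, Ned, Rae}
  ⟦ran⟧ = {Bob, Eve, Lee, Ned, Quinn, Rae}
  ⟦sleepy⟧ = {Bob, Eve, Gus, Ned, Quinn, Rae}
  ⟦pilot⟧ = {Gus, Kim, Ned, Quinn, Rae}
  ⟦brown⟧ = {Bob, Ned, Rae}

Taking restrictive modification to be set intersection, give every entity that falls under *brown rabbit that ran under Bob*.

{Ned, Rae}

⟦that ran⟧ = ⟦ran⟧ = {Bob, Eve, Lee, Ned, Quinn, Rae}
⟦under Bob⟧ = {x : ⟨x, Bob⟩ ∈ ⟦under⟧} = {Eve, Gus, Ned, Quinn, Rae}
⟦rabbit⟧ = {Eve, Gus, Lee, Ned, Rae}
… ∩ ⟦that ran⟧ = {Eve, Gus, Lee, Ned, Rae} ∩ {Bob, Eve, Lee, Ned, Quinn, Rae} = {Eve, Lee, Ned, Rae}
… ∩ ⟦under Bob⟧ = {Eve, Lee, Ned, Rae} ∩ {Eve, Gus, Ned, Quinn, Rae} = {Eve, Ned, Rae}
… ∩ ⟦brown⟧ = {Eve, Ned, Rae} ∩ {Bob, Ned, Rae} = {Ned, Rae}
So ⟦brown rabbit that ran under Bob⟧ = {Ned, Rae}.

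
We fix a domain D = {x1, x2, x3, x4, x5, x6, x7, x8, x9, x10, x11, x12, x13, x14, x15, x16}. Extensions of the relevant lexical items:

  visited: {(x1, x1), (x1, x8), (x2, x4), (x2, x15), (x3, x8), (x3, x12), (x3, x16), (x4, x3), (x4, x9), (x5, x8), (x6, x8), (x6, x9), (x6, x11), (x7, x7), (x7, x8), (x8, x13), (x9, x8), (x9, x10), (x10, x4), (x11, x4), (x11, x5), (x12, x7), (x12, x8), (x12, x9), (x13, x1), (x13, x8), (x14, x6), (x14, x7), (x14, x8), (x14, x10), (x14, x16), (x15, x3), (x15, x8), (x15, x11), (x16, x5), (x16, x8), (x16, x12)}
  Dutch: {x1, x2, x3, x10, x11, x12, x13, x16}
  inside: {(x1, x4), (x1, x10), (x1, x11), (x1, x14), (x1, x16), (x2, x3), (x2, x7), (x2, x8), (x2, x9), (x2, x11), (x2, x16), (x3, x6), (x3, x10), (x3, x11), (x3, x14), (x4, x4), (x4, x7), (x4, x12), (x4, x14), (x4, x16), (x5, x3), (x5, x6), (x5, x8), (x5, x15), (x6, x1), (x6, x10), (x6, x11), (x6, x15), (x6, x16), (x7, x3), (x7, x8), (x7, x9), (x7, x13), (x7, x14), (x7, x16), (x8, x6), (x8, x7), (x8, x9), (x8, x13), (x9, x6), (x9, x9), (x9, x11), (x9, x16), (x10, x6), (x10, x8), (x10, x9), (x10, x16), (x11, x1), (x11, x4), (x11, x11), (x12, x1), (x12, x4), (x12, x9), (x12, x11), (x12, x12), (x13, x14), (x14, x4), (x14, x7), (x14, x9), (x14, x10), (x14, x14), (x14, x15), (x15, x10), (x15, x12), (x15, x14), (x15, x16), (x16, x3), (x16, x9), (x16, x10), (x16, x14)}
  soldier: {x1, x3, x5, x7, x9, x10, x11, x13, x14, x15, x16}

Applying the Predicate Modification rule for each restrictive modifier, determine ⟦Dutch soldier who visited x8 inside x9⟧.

⟦who visited x8⟧ = {x : ⟨x, x8⟩ ∈ ⟦visited⟧} = {x1, x3, x5, x6, x7, x9, x12, x13, x14, x15, x16}
⟦inside x9⟧ = {x : ⟨x, x9⟩ ∈ ⟦inside⟧} = {x2, x7, x8, x9, x10, x12, x14, x16}
⟦soldier⟧ = {x1, x3, x5, x7, x9, x10, x11, x13, x14, x15, x16}
… ∩ ⟦who visited x8⟧ = {x1, x3, x5, x7, x9, x10, x11, x13, x14, x15, x16} ∩ {x1, x3, x5, x6, x7, x9, x12, x13, x14, x15, x16} = {x1, x3, x5, x7, x9, x13, x14, x15, x16}
… ∩ ⟦inside x9⟧ = {x1, x3, x5, x7, x9, x13, x14, x15, x16} ∩ {x2, x7, x8, x9, x10, x12, x14, x16} = {x7, x9, x14, x16}
… ∩ ⟦Dutch⟧ = {x7, x9, x14, x16} ∩ {x1, x2, x3, x10, x11, x12, x13, x16} = {x16}
So ⟦Dutch soldier who visited x8 inside x9⟧ = {x16}.

{x16}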